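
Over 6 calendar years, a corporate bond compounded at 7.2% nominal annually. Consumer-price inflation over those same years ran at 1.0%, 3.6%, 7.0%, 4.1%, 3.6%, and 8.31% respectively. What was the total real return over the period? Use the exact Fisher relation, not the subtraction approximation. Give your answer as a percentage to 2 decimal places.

16.04%

Cumulative inflation factor: 1.010 × 1.036 × 1.070 × 1.041 × 1.036 × 1.0831 ≈ 1.30781.
Nominal growth factor: 1.51764. Real growth factor = 1.51764 / 1.30781 ≈ 1.16045.
Total real return ≈ 16.0446%.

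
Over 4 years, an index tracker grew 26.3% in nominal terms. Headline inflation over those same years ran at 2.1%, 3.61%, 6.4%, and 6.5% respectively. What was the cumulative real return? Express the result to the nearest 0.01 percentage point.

Cumulative inflation factor: 1.021 × 1.0361 × 1.064 × 1.065 ≈ 1.19872.
Nominal growth factor: 1.26300. Real growth factor = 1.26300 / 1.19872 ≈ 1.05362.
Total real return ≈ 5.3622%.

5.36%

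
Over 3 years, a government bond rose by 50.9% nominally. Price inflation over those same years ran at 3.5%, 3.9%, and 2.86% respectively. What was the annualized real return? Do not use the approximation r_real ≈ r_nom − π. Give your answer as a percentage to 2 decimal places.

Cumulative inflation factor: 1.035 × 1.039 × 1.0286 ≈ 1.10612.
Nominal growth factor: 1.50900. Real growth factor = 1.50900 / 1.10612 ≈ 1.36423.
Annualized: 1.36423^(1/3) − 1 ≈ 0.10908.

10.91%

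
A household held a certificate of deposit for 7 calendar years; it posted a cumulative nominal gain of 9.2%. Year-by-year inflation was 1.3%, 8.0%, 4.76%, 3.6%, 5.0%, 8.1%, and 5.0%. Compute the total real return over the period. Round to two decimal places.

-22.83%

Cumulative inflation factor: 1.013 × 1.080 × 1.0476 × 1.036 × 1.050 × 1.081 × 1.050 ≈ 1.41512.
Nominal growth factor: 1.09200. Real growth factor = 1.09200 / 1.41512 ≈ 0.77167.
Total real return ≈ -22.8333%.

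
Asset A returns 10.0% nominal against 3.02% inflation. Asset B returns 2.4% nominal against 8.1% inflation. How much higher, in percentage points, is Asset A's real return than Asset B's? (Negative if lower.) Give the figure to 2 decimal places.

Asset A real return: 1.100/1.0302 − 1 = 6.775%.
Asset B real return: 1.024/1.081 − 1 = -5.273%.
Difference: 6.775 − (-5.273) = 12.048 pp.

12.05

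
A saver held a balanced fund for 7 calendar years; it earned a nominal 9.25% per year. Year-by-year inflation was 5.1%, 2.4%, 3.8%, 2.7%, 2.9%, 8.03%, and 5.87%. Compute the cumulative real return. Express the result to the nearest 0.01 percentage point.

Cumulative inflation factor: 1.051 × 1.024 × 1.038 × 1.027 × 1.029 × 1.0803 × 1.0587 ≈ 1.35022.
Nominal growth factor: 1.85759. Real growth factor = 1.85759 / 1.35022 ≈ 1.37577.
Total real return ≈ 37.5774%.

37.58%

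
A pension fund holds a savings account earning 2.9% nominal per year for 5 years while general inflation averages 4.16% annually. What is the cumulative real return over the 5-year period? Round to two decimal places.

-5.90%

The annual real rate is (1+2.9%)/(1+4.16%) − 1 = -1.2097%.
Compounded over 5 years: (1 + -0.012097)^5 − 1 ≈ -0.05904.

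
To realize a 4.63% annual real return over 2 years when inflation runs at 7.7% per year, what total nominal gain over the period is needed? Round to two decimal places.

26.98%

Required annual nominal rate: (1+4.63%)(1+7.7%) − 1 = 12.68651%.
Cumulative over 2 years: (1 + 0.1268651)^2 − 1 ≈ 0.26982.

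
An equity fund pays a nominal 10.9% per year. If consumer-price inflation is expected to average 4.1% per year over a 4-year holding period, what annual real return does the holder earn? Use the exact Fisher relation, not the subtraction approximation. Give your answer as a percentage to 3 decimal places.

With constant rates the annual real return is the same each year: (1+10.9%)/(1+4.1%) − 1 = 0.06532.

6.532%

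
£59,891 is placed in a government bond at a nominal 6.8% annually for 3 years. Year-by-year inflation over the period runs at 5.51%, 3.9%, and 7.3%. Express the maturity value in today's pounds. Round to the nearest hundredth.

Nominal value at maturity: £59,891 × (1 + 6.8%)^3 ≈ £72,958.40.
Price-level factor over 3 years: 1.0551 × 1.039 × 1.073 = 1.1762750697.
The maturity value deflated by that factor is the answer in today's purchasing power.

£62,024.95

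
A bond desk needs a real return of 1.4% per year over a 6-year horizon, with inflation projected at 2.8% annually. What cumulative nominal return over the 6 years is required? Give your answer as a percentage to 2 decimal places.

Required annual nominal rate: (1+1.4%)(1+2.8%) − 1 = 4.2392%.
Cumulative over 6 years: (1 + 0.042392)^6 − 1 ≈ 0.28288.

28.29%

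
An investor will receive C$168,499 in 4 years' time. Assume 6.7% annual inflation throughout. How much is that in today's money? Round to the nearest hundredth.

C$129,998.89

Price-level factor over 4 years: (1 + 6.7%)^4 ≈ 1.2961572031.
Purchasing power today: C$168,499 divided by that factor.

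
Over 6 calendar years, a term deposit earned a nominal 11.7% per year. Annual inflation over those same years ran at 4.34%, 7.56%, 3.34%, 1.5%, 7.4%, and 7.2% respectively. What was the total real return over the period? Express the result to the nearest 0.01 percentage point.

Cumulative inflation factor: 1.0434 × 1.0756 × 1.0334 × 1.015 × 1.074 × 1.072 ≈ 1.35530.
Nominal growth factor: 1.94231. Real growth factor = 1.94231 / 1.35530 ≈ 1.43312.
Total real return ≈ 43.3124%.

43.31%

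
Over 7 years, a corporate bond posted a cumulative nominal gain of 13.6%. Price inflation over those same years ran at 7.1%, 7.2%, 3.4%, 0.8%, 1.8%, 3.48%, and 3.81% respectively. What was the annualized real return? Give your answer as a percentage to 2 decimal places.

Cumulative inflation factor: 1.071 × 1.072 × 1.034 × 1.008 × 1.018 × 1.0348 × 1.0381 ≈ 1.30861.
Nominal growth factor: 1.13600. Real growth factor = 1.13600 / 1.30861 ≈ 0.86810.
Annualized: 0.86810^(1/7) − 1 ≈ -0.02000.

-2.00%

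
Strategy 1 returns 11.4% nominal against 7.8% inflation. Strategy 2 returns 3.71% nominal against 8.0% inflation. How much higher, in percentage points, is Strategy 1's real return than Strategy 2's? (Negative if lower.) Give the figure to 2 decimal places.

7.31

Strategy 1 real return: 1.114/1.078 − 1 = 3.340%.
Strategy 2 real return: 1.0371/1.080 − 1 = -3.972%.
Difference: 3.340 − (-3.972) = 7.312 pp.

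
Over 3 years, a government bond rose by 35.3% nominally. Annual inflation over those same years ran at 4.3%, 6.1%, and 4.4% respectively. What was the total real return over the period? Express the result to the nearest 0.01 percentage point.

Cumulative inflation factor: 1.043 × 1.061 × 1.044 ≈ 1.15531.
Nominal growth factor: 1.35300. Real growth factor = 1.35300 / 1.15531 ≈ 1.17111.
Total real return ≈ 17.1110%.

17.11%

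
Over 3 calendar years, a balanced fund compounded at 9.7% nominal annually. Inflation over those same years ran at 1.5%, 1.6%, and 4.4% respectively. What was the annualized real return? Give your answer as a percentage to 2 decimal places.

7.03%

Cumulative inflation factor: 1.015 × 1.016 × 1.044 ≈ 1.07661.
Nominal growth factor: 1.32014. Real growth factor = 1.32014 / 1.07661 ≈ 1.22620.
Annualized: 1.22620^(1/3) − 1 ≈ 0.07034.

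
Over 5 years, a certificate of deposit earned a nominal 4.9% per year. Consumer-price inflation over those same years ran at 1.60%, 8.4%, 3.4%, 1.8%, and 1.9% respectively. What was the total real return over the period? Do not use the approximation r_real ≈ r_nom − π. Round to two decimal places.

7.53%

Cumulative inflation factor: 1.0160 × 1.084 × 1.034 × 1.018 × 1.019 ≈ 1.18131.
Nominal growth factor: 1.27022. Real growth factor = 1.27022 / 1.18131 ≈ 1.07526.
Total real return ≈ 7.5256%.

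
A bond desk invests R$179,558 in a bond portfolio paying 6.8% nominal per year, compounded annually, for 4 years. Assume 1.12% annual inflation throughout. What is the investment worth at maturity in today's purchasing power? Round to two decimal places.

Nominal value at maturity: R$179,558 × (1 + 6.8%)^4 ≈ R$233,609.11.
Price-level factor over 4 years: (1 + 1.12%)^4 ≈ 1.0455582754.
The maturity value deflated by that factor is the answer in today's purchasing power.

R$223,430.02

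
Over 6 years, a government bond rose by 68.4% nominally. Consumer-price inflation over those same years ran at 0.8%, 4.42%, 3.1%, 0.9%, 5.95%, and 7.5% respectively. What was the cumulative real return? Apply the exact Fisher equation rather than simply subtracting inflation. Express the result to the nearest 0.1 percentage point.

Cumulative inflation factor: 1.008 × 1.0442 × 1.031 × 1.009 × 1.0595 × 1.075 ≈ 1.24711.
Nominal growth factor: 1.68400. Real growth factor = 1.68400 / 1.24711 ≈ 1.35033.
Total real return ≈ 35.0326%.

35.0%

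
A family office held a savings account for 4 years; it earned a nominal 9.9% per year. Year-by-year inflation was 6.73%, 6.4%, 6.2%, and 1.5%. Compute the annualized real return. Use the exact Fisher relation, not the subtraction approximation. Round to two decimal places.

Cumulative inflation factor: 1.0673 × 1.064 × 1.062 × 1.015 ≈ 1.22411.
Nominal growth factor: 1.45878. Real growth factor = 1.45878 / 1.22411 ≈ 1.19171.
Annualized: 1.19171^(1/4) − 1 ≈ 0.04482.

4.48%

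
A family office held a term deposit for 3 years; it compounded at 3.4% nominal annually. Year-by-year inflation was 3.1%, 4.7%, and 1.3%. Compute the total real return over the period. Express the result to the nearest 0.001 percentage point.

Cumulative inflation factor: 1.031 × 1.047 × 1.013 ≈ 1.09349.
Nominal growth factor: 1.10551. Real growth factor = 1.10551 / 1.09349 ≈ 1.01099.
Total real return ≈ 1.0990%.

1.099%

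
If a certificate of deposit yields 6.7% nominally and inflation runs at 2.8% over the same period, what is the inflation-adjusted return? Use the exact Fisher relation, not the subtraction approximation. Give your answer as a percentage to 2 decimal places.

Real return via the Fisher equation: (1 + 6.7%)/(1 + 2.8%) − 1 = 1.067/1.028 − 1 ≈ 0.03794.

3.79%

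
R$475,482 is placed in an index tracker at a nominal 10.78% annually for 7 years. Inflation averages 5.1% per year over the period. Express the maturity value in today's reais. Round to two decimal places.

R$687,297.23

Nominal value at maturity: R$475,482 × (1 + 10.78%)^7 ≈ R$973,561.98.
Price-level factor over 7 years: (1 + 5.1%)^7 ≈ 1.4165079366.
Dividing the nominal maturity value by the price-level factor gives the value in today's money.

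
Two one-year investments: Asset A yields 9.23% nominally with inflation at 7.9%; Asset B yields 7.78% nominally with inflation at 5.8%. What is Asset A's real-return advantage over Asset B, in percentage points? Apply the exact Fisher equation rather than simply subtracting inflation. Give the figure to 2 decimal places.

Asset A real return: 1.0923/1.079 − 1 = 1.233%.
Asset B real return: 1.0778/1.058 − 1 = 1.871%.
Difference: 1.233 − 1.871 = -0.638 pp.

-0.64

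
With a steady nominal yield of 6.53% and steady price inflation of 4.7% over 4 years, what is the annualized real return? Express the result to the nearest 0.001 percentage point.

With constant rates the annual real return is the same each year: (1+6.53%)/(1+4.7%) − 1 = 0.01748.

1.748%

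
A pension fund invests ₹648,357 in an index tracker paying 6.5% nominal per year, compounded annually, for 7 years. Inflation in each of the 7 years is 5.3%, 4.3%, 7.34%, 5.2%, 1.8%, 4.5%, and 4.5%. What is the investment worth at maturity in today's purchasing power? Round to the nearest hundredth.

Nominal value at maturity: ₹648,357 × (1 + 6.5%)^7 ≈ ₹1,007,538.05.
Price-level factor over 7 years: 1.053 × 1.043 × 1.0734 × 1.052 × 1.018 × 1.045 × 1.045 ≈ 1.3787018847.
Dividing the nominal maturity value by the price-level factor gives the value in today's money.

₹730,787.46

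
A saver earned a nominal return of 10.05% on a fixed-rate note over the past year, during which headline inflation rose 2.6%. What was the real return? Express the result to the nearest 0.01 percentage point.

Real return via the Fisher equation: (1 + 10.05%)/(1 + 2.6%) − 1 = 1.1005/1.026 − 1 ≈ 0.07261.

7.26%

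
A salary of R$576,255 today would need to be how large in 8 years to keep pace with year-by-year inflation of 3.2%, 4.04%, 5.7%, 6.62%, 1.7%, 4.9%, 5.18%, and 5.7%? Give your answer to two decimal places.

R$827,014.28

Cumulative price-level factor: 1.032 × 1.0404 × 1.057 × 1.0662 × 1.017 × 1.049 × 1.0518 × 1.057 ≈ 1.4351533240.
Multiplying R$576,255 by the price-level factor gives the future nominal sum.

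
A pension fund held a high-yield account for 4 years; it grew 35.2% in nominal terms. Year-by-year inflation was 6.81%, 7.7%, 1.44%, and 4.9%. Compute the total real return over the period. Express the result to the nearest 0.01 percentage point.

10.45%

Cumulative inflation factor: 1.0681 × 1.077 × 1.0144 × 1.049 ≈ 1.22409.
Nominal growth factor: 1.35200. Real growth factor = 1.35200 / 1.22409 ≈ 1.10450.
Total real return ≈ 10.4497%.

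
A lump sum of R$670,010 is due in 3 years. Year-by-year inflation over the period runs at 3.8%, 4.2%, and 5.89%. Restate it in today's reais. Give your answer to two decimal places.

Price-level factor over 3 years: 1.038 × 1.042 × 1.0589 = 1.1453020044.
Purchasing power today: R$670,010 divided by that factor.

R$585,007.27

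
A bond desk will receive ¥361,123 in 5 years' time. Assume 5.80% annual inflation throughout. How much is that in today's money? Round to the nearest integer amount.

Price-level factor over 5 years: (1 + 5.80%)^5 ≈ 1.3256483588.
Purchasing power today: ¥361,123 divided by that factor.

¥272,412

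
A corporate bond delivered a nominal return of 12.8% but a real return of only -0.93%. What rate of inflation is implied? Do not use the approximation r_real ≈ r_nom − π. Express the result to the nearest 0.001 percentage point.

From (1+r_nom) = (1+r_real)(1+π), we get 1+π = (1 + 12.8%)/(1 − 0.93%) = 1.128/0.9907 ≈ 1.13859.
So π ≈ 13.8589%.

13.859%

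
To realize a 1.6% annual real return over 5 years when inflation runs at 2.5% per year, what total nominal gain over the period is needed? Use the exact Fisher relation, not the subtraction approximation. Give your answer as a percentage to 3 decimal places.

Required annual nominal rate: (1+1.6%)(1+2.5%) − 1 = 4.14%.
Cumulative over 5 years: (1 + 0.0414)^5 − 1 ≈ 0.22486.

22.486%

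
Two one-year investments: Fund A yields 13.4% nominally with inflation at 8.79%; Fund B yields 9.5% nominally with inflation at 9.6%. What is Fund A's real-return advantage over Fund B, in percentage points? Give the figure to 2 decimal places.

4.33

Fund A real return: 1.134/1.0879 − 1 = 4.238%.
Fund B real return: 1.095/1.096 − 1 = -0.091%.
Difference: 4.238 − (-0.091) = 4.329 pp.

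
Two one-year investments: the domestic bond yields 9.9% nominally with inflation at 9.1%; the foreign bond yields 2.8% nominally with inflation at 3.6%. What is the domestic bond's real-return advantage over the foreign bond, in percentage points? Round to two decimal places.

1.51

The domestic bond real return: 1.099/1.091 − 1 = 0.733%.
The foreign bond real return: 1.028/1.036 − 1 = -0.772%.
Difference: 0.733 − (-0.772) = 1.505 pp.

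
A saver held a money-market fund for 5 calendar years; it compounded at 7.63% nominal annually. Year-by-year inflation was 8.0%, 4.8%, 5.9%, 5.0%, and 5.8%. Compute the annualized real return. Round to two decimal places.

1.64%

Cumulative inflation factor: 1.080 × 1.048 × 1.059 × 1.050 × 1.058 ≈ 1.33155.
Nominal growth factor: 1.44433. Real growth factor = 1.44433 / 1.33155 ≈ 1.08470.
Annualized: 1.08470^(1/5) − 1 ≈ 0.01639.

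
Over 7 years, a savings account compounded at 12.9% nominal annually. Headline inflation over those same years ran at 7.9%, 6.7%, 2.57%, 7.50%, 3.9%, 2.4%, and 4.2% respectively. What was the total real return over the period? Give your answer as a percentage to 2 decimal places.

Cumulative inflation factor: 1.079 × 1.067 × 1.0257 × 1.0750 × 1.039 × 1.024 × 1.042 ≈ 1.40734.
Nominal growth factor: 2.33807. Real growth factor = 2.33807 / 1.40734 ≈ 1.66134.
Total real return ≈ 66.1344%.

66.13%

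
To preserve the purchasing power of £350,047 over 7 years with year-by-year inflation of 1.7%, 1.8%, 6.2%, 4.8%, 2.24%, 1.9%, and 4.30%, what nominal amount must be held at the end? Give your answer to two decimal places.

£438,288.65

Cumulative price-level factor: 1.017 × 1.018 × 1.062 × 1.048 × 1.0224 × 1.019 × 1.0430 ≈ 1.2520851466.
The nominal amount required is £350,047 scaled up by that factor.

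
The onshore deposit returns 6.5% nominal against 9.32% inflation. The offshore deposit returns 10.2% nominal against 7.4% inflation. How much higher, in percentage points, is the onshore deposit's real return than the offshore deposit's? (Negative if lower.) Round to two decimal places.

-5.19

The onshore deposit real return: 1.065/1.0932 − 1 = -2.580%.
The offshore deposit real return: 1.102/1.074 − 1 = 2.607%.
Difference: -2.580 − 2.607 = -5.187 pp.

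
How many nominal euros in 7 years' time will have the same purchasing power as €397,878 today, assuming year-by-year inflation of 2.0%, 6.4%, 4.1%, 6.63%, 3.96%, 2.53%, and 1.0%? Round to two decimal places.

€516,012.79

Cumulative price-level factor: 1.020 × 1.064 × 1.041 × 1.0663 × 1.0396 × 1.0253 × 1.010 ≈ 1.2969120948.
Multiplying €397,878 by the price-level factor gives the future nominal sum.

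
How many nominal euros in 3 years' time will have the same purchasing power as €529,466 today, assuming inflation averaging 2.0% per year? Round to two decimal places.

€561,873.55

Cumulative price-level factor: (1+2.0%)^3 = 1.061208.
The nominal amount required is €529,466 scaled up by that factor.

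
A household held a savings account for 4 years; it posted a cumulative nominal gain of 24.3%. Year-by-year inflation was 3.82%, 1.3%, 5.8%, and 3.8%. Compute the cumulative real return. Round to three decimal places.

7.621%

Cumulative inflation factor: 1.0382 × 1.013 × 1.058 × 1.038 ≈ 1.15498.
Nominal growth factor: 1.24300. Real growth factor = 1.24300 / 1.15498 ≈ 1.07621.
Total real return ≈ 7.6212%.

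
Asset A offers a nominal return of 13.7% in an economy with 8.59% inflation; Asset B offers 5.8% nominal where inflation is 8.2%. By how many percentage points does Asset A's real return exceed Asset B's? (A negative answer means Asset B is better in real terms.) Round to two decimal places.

6.92

Asset A real return: 1.137/1.0859 − 1 = 4.706%.
Asset B real return: 1.058/1.082 − 1 = -2.218%.
Difference: 4.706 − (-2.218) = 6.924 pp.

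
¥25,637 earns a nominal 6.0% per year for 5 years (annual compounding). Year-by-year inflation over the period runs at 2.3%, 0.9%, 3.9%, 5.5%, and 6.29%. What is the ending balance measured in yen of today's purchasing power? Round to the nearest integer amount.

¥28,528

Nominal value at maturity: ¥25,637 × (1 + 6.0%)^5 ≈ ¥34,308.
Price-level factor over 5 years: 1.023 × 1.009 × 1.039 × 1.055 × 1.0629 ≈ 1.2026166553.
Dividing the nominal maturity value by the price-level factor gives the value in today's money.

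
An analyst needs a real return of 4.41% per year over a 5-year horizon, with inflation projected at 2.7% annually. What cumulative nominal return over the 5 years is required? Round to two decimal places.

41.76%

Required annual nominal rate: (1+4.41%)(1+2.7%) − 1 = 7.22907%.
Cumulative over 5 years: (1 + 0.0722907)^5 − 1 ≈ 0.41763.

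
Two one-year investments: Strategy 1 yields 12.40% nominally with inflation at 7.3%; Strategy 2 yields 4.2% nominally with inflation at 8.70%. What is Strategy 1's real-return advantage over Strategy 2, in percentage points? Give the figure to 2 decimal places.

8.89

Strategy 1 real return: 1.1240/1.073 − 1 = 4.753%.
Strategy 2 real return: 1.042/1.0870 − 1 = -4.140%.
Difference: 4.753 − (-4.140) = 8.893 pp.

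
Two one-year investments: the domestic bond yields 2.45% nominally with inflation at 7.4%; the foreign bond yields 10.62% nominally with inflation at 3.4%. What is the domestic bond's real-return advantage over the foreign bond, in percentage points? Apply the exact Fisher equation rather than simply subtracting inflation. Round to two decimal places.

The domestic bond real return: 1.0245/1.074 − 1 = -4.609%.
The foreign bond real return: 1.1062/1.034 − 1 = 6.983%.
Difference: -4.609 − 6.983 = -11.592 pp.

-11.59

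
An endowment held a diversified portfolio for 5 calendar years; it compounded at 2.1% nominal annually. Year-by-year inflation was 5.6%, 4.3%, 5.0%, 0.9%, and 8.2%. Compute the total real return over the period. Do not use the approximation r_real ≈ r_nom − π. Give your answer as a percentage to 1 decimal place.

Cumulative inflation factor: 1.056 × 1.043 × 1.050 × 1.009 × 1.082 ≈ 1.26257.
Nominal growth factor: 1.10950. Real growth factor = 1.10950 / 1.26257 ≈ 0.87877.
Total real return ≈ -12.1235%.

-12.1%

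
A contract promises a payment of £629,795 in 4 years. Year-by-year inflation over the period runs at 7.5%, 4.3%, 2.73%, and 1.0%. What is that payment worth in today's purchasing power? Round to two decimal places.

£541,362.01

Price-level factor over 4 years: 1.075 × 1.043 × 1.0273 × 1.010 ≈ 1.1633527869.
Purchasing power today: £629,795 divided by that factor.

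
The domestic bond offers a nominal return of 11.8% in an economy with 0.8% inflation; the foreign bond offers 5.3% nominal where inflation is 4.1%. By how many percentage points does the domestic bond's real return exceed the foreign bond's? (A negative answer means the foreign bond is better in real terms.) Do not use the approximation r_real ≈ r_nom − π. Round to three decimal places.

9.760

The domestic bond real return: 1.118/1.008 − 1 = 10.9127%.
The foreign bond real return: 1.053/1.041 − 1 = 1.1527%.
Difference: 10.9127 − 1.1527 = 9.7600 pp.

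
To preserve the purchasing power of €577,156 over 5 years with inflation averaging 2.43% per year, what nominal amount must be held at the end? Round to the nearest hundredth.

€650,772.33

Cumulative price-level factor: (1+2.43%)^5 ≈ 1.1275501409.
Multiplying €577,156 by the price-level factor gives the future nominal sum.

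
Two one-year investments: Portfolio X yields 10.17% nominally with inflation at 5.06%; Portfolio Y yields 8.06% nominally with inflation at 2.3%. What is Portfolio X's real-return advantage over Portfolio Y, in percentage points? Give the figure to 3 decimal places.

Portfolio X real return: 1.1017/1.0506 − 1 = 4.8639%.
Portfolio Y real return: 1.0806/1.023 − 1 = 5.6305%.
Difference: 4.8639 − 5.6305 = -0.7666 pp.

-0.767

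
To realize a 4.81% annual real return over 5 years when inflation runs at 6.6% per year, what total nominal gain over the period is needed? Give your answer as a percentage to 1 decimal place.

74.1%

Required annual nominal rate: (1+4.81%)(1+6.6%) − 1 = 11.72746%.
Cumulative over 5 years: (1 + 0.1172746)^5 − 1 ≈ 0.74100.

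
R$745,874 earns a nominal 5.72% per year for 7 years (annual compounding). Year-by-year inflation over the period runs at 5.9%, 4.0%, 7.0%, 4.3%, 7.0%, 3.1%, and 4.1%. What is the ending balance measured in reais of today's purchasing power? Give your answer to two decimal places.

R$779,964.78

Nominal value at maturity: R$745,874 × (1 + 5.72%)^7 ≈ R$1,100,944.81.
Price-level factor over 7 years: 1.059 × 1.040 × 1.070 × 1.043 × 1.070 × 1.031 × 1.041 ≈ 1.4115314467.
The maturity value deflated by that factor is the answer in today's purchasing power.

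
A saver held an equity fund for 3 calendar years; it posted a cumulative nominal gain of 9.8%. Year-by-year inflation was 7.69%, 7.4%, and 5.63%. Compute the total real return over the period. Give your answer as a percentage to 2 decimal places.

Cumulative inflation factor: 1.0769 × 1.074 × 1.0563 ≈ 1.22171.
Nominal growth factor: 1.09800. Real growth factor = 1.09800 / 1.22171 ≈ 0.89874.
Total real return ≈ -10.1257%.

-10.13%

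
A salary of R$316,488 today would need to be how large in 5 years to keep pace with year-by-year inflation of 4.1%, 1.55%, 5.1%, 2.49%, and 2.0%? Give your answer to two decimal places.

Cumulative price-level factor: 1.041 × 1.0155 × 1.051 × 1.0249 × 1.020 ≈ 1.1614888316.
The nominal amount required is R$316,488 scaled up by that factor.

R$367,597.28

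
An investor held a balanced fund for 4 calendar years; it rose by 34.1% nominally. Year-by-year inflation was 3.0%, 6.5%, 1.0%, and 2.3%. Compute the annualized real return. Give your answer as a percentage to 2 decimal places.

4.29%

Cumulative inflation factor: 1.030 × 1.065 × 1.010 × 1.023 ≈ 1.13340.
Nominal growth factor: 1.34100. Real growth factor = 1.34100 / 1.13340 ≈ 1.18316.
Annualized: 1.18316^(1/4) − 1 ≈ 0.04294.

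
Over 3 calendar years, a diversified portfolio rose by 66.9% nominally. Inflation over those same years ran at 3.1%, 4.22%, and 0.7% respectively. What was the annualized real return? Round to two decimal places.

15.54%

Cumulative inflation factor: 1.031 × 1.0422 × 1.007 ≈ 1.08203.
Nominal growth factor: 1.66900. Real growth factor = 1.66900 / 1.08203 ≈ 1.54247.
Annualized: 1.54247^(1/3) − 1 ≈ 0.15542.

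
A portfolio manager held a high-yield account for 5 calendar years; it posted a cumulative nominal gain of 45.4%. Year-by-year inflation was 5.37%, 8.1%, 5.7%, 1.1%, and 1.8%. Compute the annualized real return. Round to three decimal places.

Cumulative inflation factor: 1.0537 × 1.081 × 1.057 × 1.011 × 1.018 ≈ 1.23913.
Nominal growth factor: 1.45400. Real growth factor = 1.45400 / 1.23913 ≈ 1.17340.
Annualized: 1.17340^(1/5) − 1 ≈ 0.03250.

3.250%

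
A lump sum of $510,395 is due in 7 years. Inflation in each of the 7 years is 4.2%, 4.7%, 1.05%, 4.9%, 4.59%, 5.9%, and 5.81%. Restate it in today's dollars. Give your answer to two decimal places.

$376,588.77

Price-level factor over 7 years: 1.042 × 1.047 × 1.0105 × 1.049 × 1.0459 × 1.059 × 1.0581 ≈ 1.3553112528.
Purchasing power today: $510,395 divided by that factor.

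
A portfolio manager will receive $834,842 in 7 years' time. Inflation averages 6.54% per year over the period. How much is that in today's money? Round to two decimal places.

$535,815.71

Price-level factor over 7 years: (1 + 6.54%)^7 ≈ 1.5580767506.
Purchasing power today: $834,842 divided by that factor.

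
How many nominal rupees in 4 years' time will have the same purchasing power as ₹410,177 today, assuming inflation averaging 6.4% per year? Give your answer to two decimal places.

₹525,699.81

Cumulative price-level factor: (1+6.4%)^4 ≈ 1.2816413532.
The nominal amount required is ₹410,177 scaled up by that factor.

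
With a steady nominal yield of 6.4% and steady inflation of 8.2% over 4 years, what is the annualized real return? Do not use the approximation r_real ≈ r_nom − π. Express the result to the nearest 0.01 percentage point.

-1.66%

With constant rates the annual real return is the same each year: (1+6.4%)/(1+8.2%) − 1 = -0.01664.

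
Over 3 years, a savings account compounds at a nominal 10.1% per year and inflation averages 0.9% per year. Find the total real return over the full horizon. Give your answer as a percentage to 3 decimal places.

The annual real rate is (1+10.1%)/(1+0.9%) − 1 = 9.1179%.
Compounded over 3 years: (1 + 0.091179)^3 − 1 ≈ 0.29924.

29.924%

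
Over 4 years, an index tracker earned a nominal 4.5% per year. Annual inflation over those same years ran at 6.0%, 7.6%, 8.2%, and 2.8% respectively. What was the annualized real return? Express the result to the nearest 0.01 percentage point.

Cumulative inflation factor: 1.060 × 1.076 × 1.082 × 1.028 ≈ 1.26864.
Nominal growth factor: 1.19252. Real growth factor = 1.19252 / 1.26864 ≈ 0.94000.
Annualized: 0.94000^(1/4) − 1 ≈ -0.01535.

-1.54%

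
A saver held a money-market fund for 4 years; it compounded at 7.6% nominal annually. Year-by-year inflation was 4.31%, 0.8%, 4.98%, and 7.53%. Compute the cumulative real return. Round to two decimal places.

Cumulative inflation factor: 1.0431 × 1.008 × 1.0498 × 1.0753 ≈ 1.18692.
Nominal growth factor: 1.34045. Real growth factor = 1.34045 / 1.18692 ≈ 1.12934.
Total real return ≈ 12.9344%.

12.93%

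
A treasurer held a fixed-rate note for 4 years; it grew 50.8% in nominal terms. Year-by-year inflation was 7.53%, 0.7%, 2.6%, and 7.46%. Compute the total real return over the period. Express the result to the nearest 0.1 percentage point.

26.3%

Cumulative inflation factor: 1.0753 × 1.007 × 1.026 × 1.0746 ≈ 1.19386.
Nominal growth factor: 1.50800. Real growth factor = 1.50800 / 1.19386 ≈ 1.26313.
Total real return ≈ 26.3130%.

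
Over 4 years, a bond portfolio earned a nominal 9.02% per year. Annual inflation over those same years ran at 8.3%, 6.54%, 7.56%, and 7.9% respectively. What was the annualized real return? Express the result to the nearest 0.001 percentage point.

Cumulative inflation factor: 1.083 × 1.0654 × 1.0756 × 1.079 ≈ 1.33910.
Nominal growth factor: 1.41262. Real growth factor = 1.41262 / 1.33910 ≈ 1.05490.
Annualized: 1.05490^(1/4) − 1 ≈ 0.01345.

1.345%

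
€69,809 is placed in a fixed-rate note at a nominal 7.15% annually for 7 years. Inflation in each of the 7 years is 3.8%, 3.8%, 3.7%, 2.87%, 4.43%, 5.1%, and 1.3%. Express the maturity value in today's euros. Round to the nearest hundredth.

€88,584.35

Nominal value at maturity: €69,809 × (1 + 7.15%)^7 ≈ €113,202.66.
Price-level factor over 7 years: 1.038 × 1.038 × 1.037 × 1.0287 × 1.0443 × 1.051 × 1.013 ≈ 1.2779081580.
Dividing the nominal maturity value by the price-level factor gives the value in today's money.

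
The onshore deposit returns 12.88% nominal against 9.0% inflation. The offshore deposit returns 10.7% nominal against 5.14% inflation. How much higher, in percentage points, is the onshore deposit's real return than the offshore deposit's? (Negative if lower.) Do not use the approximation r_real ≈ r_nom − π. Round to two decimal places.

-1.73

The onshore deposit real return: 1.1288/1.090 − 1 = 3.560%.
The offshore deposit real return: 1.107/1.0514 − 1 = 5.288%.
Difference: 3.560 − 5.288 = -1.728 pp.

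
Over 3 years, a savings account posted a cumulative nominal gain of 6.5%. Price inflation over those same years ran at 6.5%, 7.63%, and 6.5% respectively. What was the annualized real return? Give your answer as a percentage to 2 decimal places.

Cumulative inflation factor: 1.065 × 1.0763 × 1.065 ≈ 1.22077.
Nominal growth factor: 1.06500. Real growth factor = 1.06500 / 1.22077 ≈ 0.87240.
Annualized: 0.87240^(1/3) − 1 ≈ -0.04448.

-4.45%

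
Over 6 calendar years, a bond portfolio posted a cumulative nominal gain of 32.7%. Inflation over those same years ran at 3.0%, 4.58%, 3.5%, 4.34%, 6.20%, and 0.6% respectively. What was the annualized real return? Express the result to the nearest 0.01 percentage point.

Cumulative inflation factor: 1.030 × 1.0458 × 1.035 × 1.0434 × 1.0620 × 1.006 ≈ 1.24280.
Nominal growth factor: 1.32700. Real growth factor = 1.32700 / 1.24280 ≈ 1.06775.
Annualized: 1.06775^(1/6) − 1 ≈ 0.01099.

1.10%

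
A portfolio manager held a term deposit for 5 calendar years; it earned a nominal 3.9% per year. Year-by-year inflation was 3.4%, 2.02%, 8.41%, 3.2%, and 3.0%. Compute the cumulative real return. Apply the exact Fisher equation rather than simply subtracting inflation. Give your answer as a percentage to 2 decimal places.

Cumulative inflation factor: 1.034 × 1.0202 × 1.0841 × 1.032 × 1.030 ≈ 1.21560.
Nominal growth factor: 1.21081. Real growth factor = 1.21081 / 1.21560 ≈ 0.99606.
Total real return ≈ -0.3940%.

-0.39%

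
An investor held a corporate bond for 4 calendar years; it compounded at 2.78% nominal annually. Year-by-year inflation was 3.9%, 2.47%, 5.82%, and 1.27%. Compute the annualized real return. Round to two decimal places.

Cumulative inflation factor: 1.039 × 1.0247 × 1.0582 × 1.0127 ≈ 1.14093.
Nominal growth factor: 1.11592. Real growth factor = 1.11592 / 1.14093 ≈ 0.97808.
Annualized: 0.97808^(1/4) − 1 ≈ -0.00553.

-0.55%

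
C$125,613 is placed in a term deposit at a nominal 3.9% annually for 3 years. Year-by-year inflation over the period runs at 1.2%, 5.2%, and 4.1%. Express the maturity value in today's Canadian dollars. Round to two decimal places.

C$127,125.96

Nominal value at maturity: C$125,613 × (1 + 3.9%)^3 ≈ C$140,890.34.
Price-level factor over 3 years: 1.012 × 1.052 × 1.041 = 1.108273584.
Dividing the nominal maturity value by the price-level factor gives the value in today's money.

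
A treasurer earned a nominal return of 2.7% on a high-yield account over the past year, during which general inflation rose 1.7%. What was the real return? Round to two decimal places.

0.98%

Real return via the Fisher equation: (1 + 2.7%)/(1 + 1.7%) − 1 = 1.027/1.017 − 1 ≈ 0.00983.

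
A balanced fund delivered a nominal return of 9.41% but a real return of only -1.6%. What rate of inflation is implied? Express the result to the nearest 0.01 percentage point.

From (1+r_nom) = (1+r_real)(1+π), we get 1+π = (1 + 9.41%)/(1 − 1.6%) = 1.0941/0.984 ≈ 1.11189.
So π ≈ 11.1890%.

11.19%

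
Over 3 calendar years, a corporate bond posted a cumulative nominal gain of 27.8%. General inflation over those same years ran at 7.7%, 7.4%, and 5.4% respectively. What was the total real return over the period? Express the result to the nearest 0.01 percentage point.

Cumulative inflation factor: 1.077 × 1.074 × 1.054 ≈ 1.21916.
Nominal growth factor: 1.27800. Real growth factor = 1.27800 / 1.21916 ≈ 1.04826.
Total real return ≈ 4.8263%.

4.83%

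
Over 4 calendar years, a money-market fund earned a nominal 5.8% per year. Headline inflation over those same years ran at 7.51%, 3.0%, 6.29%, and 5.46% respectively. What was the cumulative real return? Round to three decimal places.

Cumulative inflation factor: 1.0751 × 1.030 × 1.0629 × 1.0546 ≈ 1.24127.
Nominal growth factor: 1.25298. Real growth factor = 1.25298 / 1.24127 ≈ 1.00943.
Total real return ≈ 0.9430%.

0.943%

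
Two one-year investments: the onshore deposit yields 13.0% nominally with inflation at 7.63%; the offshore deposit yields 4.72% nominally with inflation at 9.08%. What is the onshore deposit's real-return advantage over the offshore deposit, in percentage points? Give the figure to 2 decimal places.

The onshore deposit real return: 1.130/1.0763 − 1 = 4.989%.
The offshore deposit real return: 1.0472/1.0908 − 1 = -3.997%.
Difference: 4.989 − (-3.997) = 8.986 pp.

8.99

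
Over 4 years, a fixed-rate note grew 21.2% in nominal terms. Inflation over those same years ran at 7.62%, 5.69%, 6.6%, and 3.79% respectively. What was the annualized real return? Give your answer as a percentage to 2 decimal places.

-0.94%

Cumulative inflation factor: 1.0762 × 1.0569 × 1.066 × 1.0379 ≈ 1.25846.
Nominal growth factor: 1.21200. Real growth factor = 1.21200 / 1.25846 ≈ 0.96308.
Annualized: 0.96308^(1/4) − 1 ≈ -0.00936.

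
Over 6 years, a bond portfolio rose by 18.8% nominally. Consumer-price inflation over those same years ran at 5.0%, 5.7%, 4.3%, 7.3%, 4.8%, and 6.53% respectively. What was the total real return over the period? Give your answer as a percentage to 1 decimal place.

Cumulative inflation factor: 1.050 × 1.057 × 1.043 × 1.073 × 1.048 × 1.0653 ≈ 1.38670.
Nominal growth factor: 1.18800. Real growth factor = 1.18800 / 1.38670 ≈ 0.85671.
Total real return ≈ -14.3288%.

-14.3%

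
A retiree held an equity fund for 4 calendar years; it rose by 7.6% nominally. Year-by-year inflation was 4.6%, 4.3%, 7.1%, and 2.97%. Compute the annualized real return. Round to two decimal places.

Cumulative inflation factor: 1.046 × 1.043 × 1.071 × 1.0297 ≈ 1.20314.
Nominal growth factor: 1.07600. Real growth factor = 1.07600 / 1.20314 ≈ 0.89433.
Annualized: 0.89433^(1/4) − 1 ≈ -0.02753.

-2.75%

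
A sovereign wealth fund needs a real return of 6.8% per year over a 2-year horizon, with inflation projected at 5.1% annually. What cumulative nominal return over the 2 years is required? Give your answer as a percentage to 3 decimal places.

25.993%

Required annual nominal rate: (1+6.8%)(1+5.1%) − 1 = 12.2468%.
Cumulative over 2 years: (1 + 0.122468)^2 − 1 ≈ 0.25993.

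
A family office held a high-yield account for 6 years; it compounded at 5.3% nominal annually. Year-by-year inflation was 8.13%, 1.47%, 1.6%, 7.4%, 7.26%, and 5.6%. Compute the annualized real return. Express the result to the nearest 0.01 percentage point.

Cumulative inflation factor: 1.0813 × 1.0147 × 1.016 × 1.074 × 1.0726 × 1.056 ≈ 1.35607.
Nominal growth factor: 1.36323. Real growth factor = 1.36323 / 1.35607 ≈ 1.00528.
Annualized: 1.00528^(1/6) − 1 ≈ 0.00088.

0.09%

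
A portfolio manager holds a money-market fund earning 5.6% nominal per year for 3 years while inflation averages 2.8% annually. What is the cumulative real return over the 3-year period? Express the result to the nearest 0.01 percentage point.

8.40%

The annual real rate is (1+5.6%)/(1+2.8%) − 1 = 2.7237%.
Compounded over 3 years: (1 + 0.027237)^3 − 1 ≈ 0.08396.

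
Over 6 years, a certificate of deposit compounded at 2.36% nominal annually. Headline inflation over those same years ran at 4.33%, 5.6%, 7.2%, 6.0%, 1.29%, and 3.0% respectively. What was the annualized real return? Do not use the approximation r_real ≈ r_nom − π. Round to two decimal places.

Cumulative inflation factor: 1.0433 × 1.056 × 1.072 × 1.060 × 1.0129 × 1.030 ≈ 1.30610.
Nominal growth factor: 1.15022. Real growth factor = 1.15022 / 1.30610 ≈ 0.88065.
Annualized: 0.88065^(1/6) − 1 ≈ -0.02096.

-2.10%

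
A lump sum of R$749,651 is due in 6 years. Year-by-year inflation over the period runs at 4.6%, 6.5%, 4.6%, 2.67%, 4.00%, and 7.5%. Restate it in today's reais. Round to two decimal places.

R$560,480.85

Price-level factor over 6 years: 1.046 × 1.065 × 1.046 × 1.0267 × 1.0400 × 1.075 ≈ 1.3375140180.
Purchasing power today: R$749,651 divided by that factor.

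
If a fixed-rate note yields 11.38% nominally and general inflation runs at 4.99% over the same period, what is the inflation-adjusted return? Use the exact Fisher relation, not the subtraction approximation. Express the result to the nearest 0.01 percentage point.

Real return via the Fisher equation: (1 + 11.38%)/(1 + 4.99%) − 1 = 1.1138/1.0499 − 1 ≈ 0.06086.

6.09%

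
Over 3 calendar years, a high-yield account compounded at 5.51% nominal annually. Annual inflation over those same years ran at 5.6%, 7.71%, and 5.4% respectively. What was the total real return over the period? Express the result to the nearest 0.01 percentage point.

-2.02%

Cumulative inflation factor: 1.056 × 1.0771 × 1.054 ≈ 1.19884.
Nominal growth factor: 1.17458. Real growth factor = 1.17458 / 1.19884 ≈ 0.97976.
Total real return ≈ -2.0239%.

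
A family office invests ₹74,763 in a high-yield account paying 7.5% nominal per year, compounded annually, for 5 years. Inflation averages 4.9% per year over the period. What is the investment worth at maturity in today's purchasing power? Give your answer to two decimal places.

Nominal value at maturity: ₹74,763 × (1 + 7.5%)^5 ≈ ₹107,331.96.
Price-level factor over 5 years: (1 + 4.9%)^5 ≈ 1.2702155965.
The maturity value deflated by that factor is the answer in today's purchasing power.

₹84,499.01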